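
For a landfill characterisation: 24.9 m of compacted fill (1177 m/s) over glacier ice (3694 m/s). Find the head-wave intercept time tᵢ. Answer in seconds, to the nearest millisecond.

0.040 s

θ_c = arcsin(V₁/V₂) = arcsin(1177/3694) = 18.58°; cos θ_c = 0.9479.
tᵢ = 2h·cos θ_c / V₁ = 2·24.9·0.9479 / 1177 = 0.04011 s.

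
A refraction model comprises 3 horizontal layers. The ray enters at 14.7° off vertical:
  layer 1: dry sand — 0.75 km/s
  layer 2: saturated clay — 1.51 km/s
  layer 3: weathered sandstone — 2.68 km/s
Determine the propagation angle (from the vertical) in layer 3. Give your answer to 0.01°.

65.06°

Ray parameter p = sin 14.7° / 0.75 = 3.3834e-01 s/km.
sin θ_3 = p·V_3 = 3.3834e-01 × 2.68 = 0.9068.
θ_3 = 65.06° from the vertical.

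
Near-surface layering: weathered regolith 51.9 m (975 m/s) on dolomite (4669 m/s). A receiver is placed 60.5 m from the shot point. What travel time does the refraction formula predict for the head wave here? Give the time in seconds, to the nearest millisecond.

0.117 s

θ_c = arcsin(V₁/V₂) = arcsin(975/4669) = 12.05°, cos θ_c = 0.9780.
Intercept time tᵢ = 2h cos θ_c / V₁ = 2·51.9·0.9780/975 = 0.10411 s.
t = x/V₂ + tᵢ = 60.5/4669 + 0.10411 = 0.11707 s.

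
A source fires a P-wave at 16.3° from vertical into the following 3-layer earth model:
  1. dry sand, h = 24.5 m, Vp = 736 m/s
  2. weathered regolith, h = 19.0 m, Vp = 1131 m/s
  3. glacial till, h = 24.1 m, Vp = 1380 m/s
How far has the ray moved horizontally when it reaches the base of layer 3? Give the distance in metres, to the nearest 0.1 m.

31.2 m

Ray parameter p = sin 16.3° / 736 m/s = 3.8134e-04 s/m.
Layer 1: θ = 16.30°; offset = 24.5·tan 16.30° = 7.164 m.
Layer 2: sin θ = p·1131 = 0.4313 → θ = 25.55°; offset = 19.0·tan 25.55° = 9.083 m.
Layer 3: sin θ = p·1380 = 0.5263 → θ = 31.75°; offset = 24.1·tan 31.75° = 14.915 m.
Summing the layer offsets gives 31.162 m.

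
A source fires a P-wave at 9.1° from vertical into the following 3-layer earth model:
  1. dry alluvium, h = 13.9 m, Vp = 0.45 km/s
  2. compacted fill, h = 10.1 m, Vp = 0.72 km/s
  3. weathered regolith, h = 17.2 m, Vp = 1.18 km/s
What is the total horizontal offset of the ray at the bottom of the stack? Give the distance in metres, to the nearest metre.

13 m

Ray parameter p = sin 9.1° / 0.45 km/s = 3.5146e-01 s/km.
Layer 1: θ = 9.10°; offset = 13.9·tan 9.10° = 2.226 m.
Layer 2: sin θ = p·0.72 = 0.2531 → θ = 14.66°; offset = 10.1·tan 14.66° = 2.642 m.
Layer 3: sin θ = p·1.18 = 0.4147 → θ = 24.50°; offset = 17.2·tan 24.50° = 7.839 m.
Total horizontal offset = 12.707 m.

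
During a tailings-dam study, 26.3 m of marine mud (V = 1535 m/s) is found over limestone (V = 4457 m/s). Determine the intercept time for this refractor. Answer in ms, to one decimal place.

32.2 ms

tᵢ = 2h·√(V₂²−V₁²)/(V₁V₂).
√(V₂²−V₁²) = √(4457²−1535²) = 4184.3 m/s.
tᵢ = 2·26.3·4184.3/(1535·4457) = 0.03217 s.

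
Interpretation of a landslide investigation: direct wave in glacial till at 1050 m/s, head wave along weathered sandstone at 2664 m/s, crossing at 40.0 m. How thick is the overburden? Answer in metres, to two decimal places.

13.18 m

x_cross = 2h·√((V₂+V₁)/(V₂−V₁)) → h = x_cross / (2·√((V₂+V₁)/(V₂−V₁))).
√((V₂+V₁)/(V₂−V₁)) = √((2664+1050)/(2664−1050)) = 1.5169.
h = 40.0 / (2·1.5169) = 13.18 m.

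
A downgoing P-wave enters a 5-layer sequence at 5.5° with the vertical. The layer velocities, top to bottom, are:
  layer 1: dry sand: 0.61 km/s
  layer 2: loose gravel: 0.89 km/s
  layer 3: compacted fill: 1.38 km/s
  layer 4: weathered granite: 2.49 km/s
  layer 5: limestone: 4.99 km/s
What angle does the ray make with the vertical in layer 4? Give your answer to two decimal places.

23.03°

Snell's law across each interface conserves sin θ / V, so sin θ_4 = V_4·sin θ₁/V₁.
sin θ_4 = 2.49 × sin 5.5° / 0.61 = 0.3912.
θ_4 = arcsin 0.3912 = 23.03°.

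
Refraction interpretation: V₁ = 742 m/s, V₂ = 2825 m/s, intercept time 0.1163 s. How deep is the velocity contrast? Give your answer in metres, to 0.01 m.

θ_c = arcsin(742/2825) = 15.23°; cos θ_c = 0.9649.
tᵢ = 2h cos θ_c/V₁ ⇒ h = tᵢ·V₁/(2 cos θ_c) = 0.1163·742/(2·0.9649) = 44.72 m.

44.72 m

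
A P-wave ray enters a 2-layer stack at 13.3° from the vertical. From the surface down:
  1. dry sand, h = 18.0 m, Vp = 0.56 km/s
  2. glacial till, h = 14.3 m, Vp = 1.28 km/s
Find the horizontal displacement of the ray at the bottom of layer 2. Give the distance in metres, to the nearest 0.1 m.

p = sin θ₁/V₁ = sin 13.3°/0.56 = 4.1080e-01 s/km is conserved through the stack.
Layer 1: θ = 13.30°; offset = 18.0·tan 13.30° = 4.255 m.
Layer 2: sin θ = p·1.28 = 0.5258 → θ = 31.72°; offset = 14.3·tan 31.72° = 8.840 m.
Total horizontal offset = 13.095 m.

13.1 m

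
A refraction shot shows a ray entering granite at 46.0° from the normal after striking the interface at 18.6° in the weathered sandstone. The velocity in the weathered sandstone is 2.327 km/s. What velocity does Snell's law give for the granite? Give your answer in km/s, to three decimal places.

5.248 km/s

sin 18.6° = 0.3190; sin 46.0° = 0.7193.
V₂ = V₁·(sin θ₂/sin θ₁) = 2.327·(0.7193/0.3190) = 5.248 km/s.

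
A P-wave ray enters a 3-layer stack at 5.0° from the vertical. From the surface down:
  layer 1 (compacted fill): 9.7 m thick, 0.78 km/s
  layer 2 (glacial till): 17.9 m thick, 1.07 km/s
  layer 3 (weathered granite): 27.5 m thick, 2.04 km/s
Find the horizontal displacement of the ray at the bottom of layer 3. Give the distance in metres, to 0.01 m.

9.44 m

Apply Snell's law at each interface; in layer i the horizontal offset is hᵢ·tan θᵢ.
Layer 1: θ = 5.00°; offset = 9.7·tan 5.00° = 0.8486 m.
Layer 2: sin θ = 1.07·sin 5.0°/0.78 = 0.1196, θ = 6.87°; offset = 17.9·tan 6.87° = 2.1556 m.
Layer 3: sin θ = 2.04·sin 5.0°/0.78 = 0.2279, θ = 13.18°; offset = 27.5·tan 13.18° = 6.4380 m.
Total horizontal offset = 9.4422 m.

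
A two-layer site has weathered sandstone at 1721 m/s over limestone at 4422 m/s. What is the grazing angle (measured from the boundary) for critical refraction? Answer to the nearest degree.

67°

Critical incidence: sin θ_c = V₁/V₂ = 1721/4422 = 0.3892.
θ_c = arcsin 0.3892 = 22.90°.
Measured from the interface: 90° − 22.90° = 67.10°.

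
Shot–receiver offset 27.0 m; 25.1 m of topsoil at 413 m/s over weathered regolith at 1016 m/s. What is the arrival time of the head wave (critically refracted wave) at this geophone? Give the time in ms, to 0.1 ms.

137.6 ms

θ_c = arcsin(V₁/V₂) = arcsin(413/1016) = 23.98°, cos θ_c = 0.9137.
Intercept time tᵢ = 2h cos θ_c / V₁ = 2·25.1·0.9137/413 = 0.11105 s.
t = x/V₂ + tᵢ = 27.0/1016 + 0.11105 = 0.13763 s.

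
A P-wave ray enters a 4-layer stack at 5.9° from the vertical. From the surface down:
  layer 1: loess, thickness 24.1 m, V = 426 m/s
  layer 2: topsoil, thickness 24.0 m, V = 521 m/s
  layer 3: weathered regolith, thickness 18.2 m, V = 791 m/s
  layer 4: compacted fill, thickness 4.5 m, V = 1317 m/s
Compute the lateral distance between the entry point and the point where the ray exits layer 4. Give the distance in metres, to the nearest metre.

Ray parameter p = sin 5.9° / 426 m/s = 2.4130e-04 s/m.
Layer 1: θ = 5.90°; offset = 24.1·tan 5.90° = 2.490 m.
Layer 2: sin θ = p·521 = 0.1257 → θ = 7.22°; offset = 24.0·tan 7.22° = 3.041 m.
Layer 3: sin θ = p·791 = 0.1909 → θ = 11.00°; offset = 18.2·tan 11.00° = 3.539 m.
Layer 4: sin θ = p·1317 = 0.3178 → θ = 18.53°; offset = 4.5·tan 18.53° = 1.508 m.
Summing the layer offsets gives 10.579 m.

11 m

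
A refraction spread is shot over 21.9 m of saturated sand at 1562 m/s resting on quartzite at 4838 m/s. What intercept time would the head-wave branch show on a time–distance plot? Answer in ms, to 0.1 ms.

θ_c = arcsin(V₁/V₂) = arcsin(1562/4838) = 18.84°; cos θ_c = 0.9464.
tᵢ = 2h·cos θ_c / V₁ = 2·21.9·0.9464 / 1562 = 0.02654 s.

26.5 ms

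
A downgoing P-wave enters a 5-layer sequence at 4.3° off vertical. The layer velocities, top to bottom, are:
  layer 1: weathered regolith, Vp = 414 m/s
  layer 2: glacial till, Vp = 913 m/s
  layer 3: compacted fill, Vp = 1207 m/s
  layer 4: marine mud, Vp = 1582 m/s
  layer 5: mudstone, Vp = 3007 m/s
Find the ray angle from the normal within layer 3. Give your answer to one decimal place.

Ray parameter p = sin 4.3° / 414 = 1.8111e-04 s/m.
sin θ_3 = p·V_3 = 1.8111e-04 × 1207 = 0.2186.
θ_3 = 12.63° from the vertical.

12.6°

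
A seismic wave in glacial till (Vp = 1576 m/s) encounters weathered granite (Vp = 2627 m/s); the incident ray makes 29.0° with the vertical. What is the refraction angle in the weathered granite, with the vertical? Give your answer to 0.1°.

53.9°

Snell's law: sin θ₂ = (V₂/V₁)·sin θ₁ = (2627/1576)·sin 29.0° = 0.8081.
θ₂ = sin⁻¹(0.8081) = 53.91° (from vertical).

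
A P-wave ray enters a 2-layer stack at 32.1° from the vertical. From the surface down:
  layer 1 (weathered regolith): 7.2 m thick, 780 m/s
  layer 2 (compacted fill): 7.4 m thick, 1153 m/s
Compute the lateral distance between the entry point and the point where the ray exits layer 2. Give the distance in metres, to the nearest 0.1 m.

13.9 m

Ray parameter p = sin 32.1° / 780 m/s = 6.8128e-04 s/m.
Layer 1: θ = 32.10°; offset = 7.2·tan 32.10° = 4.517 m.
Layer 2: sin θ = p·1153 = 0.7855 → θ = 51.77°; offset = 7.4·tan 51.77° = 9.393 m.
Σ offsets = 13.910 m.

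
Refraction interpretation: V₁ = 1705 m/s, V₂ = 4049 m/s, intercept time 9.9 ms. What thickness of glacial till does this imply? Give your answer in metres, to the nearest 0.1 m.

9.3 m

θ_c = arcsin(1705/4049) = 24.90°; cos θ_c = 0.9070.
tᵢ = 2h cos θ_c/V₁ ⇒ h = tᵢ·V₁/(2 cos θ_c) = 0.0099·1705/(2·0.9070) = 9.30 m.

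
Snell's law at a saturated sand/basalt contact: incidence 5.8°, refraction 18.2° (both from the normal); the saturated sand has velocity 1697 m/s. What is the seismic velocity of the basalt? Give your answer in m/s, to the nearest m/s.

5245 m/s

sin 5.8° = 0.1011; sin 18.2° = 0.3123.
V₂ = V₁·(sin θ₂/sin θ₁) = 1697·(0.3123/0.1011) = 5244.92 m/s.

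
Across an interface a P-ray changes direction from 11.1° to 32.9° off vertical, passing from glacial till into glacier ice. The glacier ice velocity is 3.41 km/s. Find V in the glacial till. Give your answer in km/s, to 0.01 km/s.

Snell's law: sin 11.1°/V₁ = sin 32.9°/V₂.
V₁ = V₂·sin 11.1°/sin 32.9° = 3.41 × 0.3544 = 1.21 km/s.

1.21 km/s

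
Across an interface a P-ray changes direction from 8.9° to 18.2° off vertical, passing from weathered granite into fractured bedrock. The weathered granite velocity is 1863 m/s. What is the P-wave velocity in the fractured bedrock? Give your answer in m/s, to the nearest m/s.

sin 8.9° = 0.1547; sin 18.2° = 0.3123.
V₂ = V₁·(sin θ₂/sin θ₁) = 1863·(0.3123/0.1547) = 3761.09 m/s.

3761 m/s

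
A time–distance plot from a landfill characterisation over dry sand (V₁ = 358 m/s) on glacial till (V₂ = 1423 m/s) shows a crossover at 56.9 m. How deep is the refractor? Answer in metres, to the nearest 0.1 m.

h = (x_cross/2)·√((V₂−V₁)/(V₂+V₁)).
(V₂−V₁)/(V₂+V₁) = (1423−358)/(1423+358) = 0.5980; √ = 0.7733.
h = (56.9/2)·0.7733 = 22.00 m.

22.0 m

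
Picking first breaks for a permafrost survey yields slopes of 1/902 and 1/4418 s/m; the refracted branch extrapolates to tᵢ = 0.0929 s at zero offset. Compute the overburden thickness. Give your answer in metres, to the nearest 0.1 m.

θ_c = arcsin(902/4418) = 11.78°; cos θ_c = 0.9789.
tᵢ = 2h cos θ_c/V₁ ⇒ h = tᵢ·V₁/(2 cos θ_c) = 0.0929·902/(2·0.9789) = 42.80 m.

42.8 m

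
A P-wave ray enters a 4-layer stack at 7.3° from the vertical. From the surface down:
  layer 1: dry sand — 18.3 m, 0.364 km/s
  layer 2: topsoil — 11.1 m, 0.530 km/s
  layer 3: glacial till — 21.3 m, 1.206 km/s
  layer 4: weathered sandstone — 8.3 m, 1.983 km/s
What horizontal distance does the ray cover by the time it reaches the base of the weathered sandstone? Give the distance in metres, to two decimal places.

Apply Snell's law at each interface; in layer i the horizontal offset is hᵢ·tan θᵢ.
Layer 1: θ = 7.30°; offset = 18.3·tan 7.30° = 2.3443 m.
Layer 2: sin θ = 0.530·sin 7.3°/0.364 = 0.1850, θ = 10.66°; offset = 11.1·tan 10.66° = 2.0897 m.
Layer 3: sin θ = 1.206·sin 7.3°/0.364 = 0.4210, θ = 24.90°; offset = 21.3·tan 24.90° = 9.8858 m.
Layer 4: sin θ = 1.983·sin 7.3°/0.364 = 0.6922, θ = 43.81°; offset = 8.3·tan 43.81° = 7.9612 m.
Summing the layer offsets gives 22.2810 m.

22.28 m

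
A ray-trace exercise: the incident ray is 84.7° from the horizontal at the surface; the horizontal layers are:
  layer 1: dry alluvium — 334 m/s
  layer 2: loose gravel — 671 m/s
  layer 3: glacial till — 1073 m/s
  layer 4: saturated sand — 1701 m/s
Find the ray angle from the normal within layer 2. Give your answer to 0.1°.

From the normal: θ₁ = 90° − 84.7° = 5.3°.
Snell's law across each interface conserves sin θ / V, so sin θ_2 = V_2·sin θ₁/V₁.
sin θ_2 = 671 × sin 5.3° / 334 = 0.1856.
θ_2 = 10.69° from the vertical.

10.7°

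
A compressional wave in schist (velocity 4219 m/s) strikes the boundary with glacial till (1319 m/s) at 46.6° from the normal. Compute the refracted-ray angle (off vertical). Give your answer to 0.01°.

Snell's law: sin θ₂ = (V₂/V₁)·sin θ₁ = (1319/4219)·sin 46.6° = 0.2272.
θ₂ = sin⁻¹(0.2272) = 13.13° (from vertical).

13.13°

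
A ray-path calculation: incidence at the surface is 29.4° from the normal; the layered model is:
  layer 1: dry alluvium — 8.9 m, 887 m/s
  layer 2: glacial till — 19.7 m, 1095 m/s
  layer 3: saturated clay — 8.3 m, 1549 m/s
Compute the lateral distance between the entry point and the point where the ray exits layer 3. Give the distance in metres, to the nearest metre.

Ray parameter p = sin 29.4° / 887 m/s = 5.5344e-04 s/m.
Layer 1: θ = 29.40°; offset = 8.9·tan 29.40° = 5.015 m.
Layer 2: sin θ = p·1095 = 0.6060 → θ = 37.30°; offset = 19.7·tan 37.30° = 15.009 m.
Layer 3: sin θ = p·1549 = 0.8573 → θ = 59.01°; offset = 8.3·tan 59.01° = 13.821 m.
Σ offsets = 33.844 m.

34 m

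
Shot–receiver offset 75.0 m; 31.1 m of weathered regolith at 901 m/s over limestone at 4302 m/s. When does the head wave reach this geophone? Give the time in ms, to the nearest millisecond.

θ_c = arcsin(V₁/V₂) = arcsin(901/4302) = 12.09°, cos θ_c = 0.9778.
Intercept time tᵢ = 2h cos θ_c / V₁ = 2·31.1·0.9778/901 = 0.06750 s.
t = x/V₂ + tᵢ = 75.0/4302 + 0.06750 = 0.08494 s.

85 ms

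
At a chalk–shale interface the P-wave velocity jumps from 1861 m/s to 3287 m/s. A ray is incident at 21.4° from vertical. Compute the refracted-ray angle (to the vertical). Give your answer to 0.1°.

40.1°

Snell's law: sin θ₂ = (V₂/V₁)·sin θ₁ = (3287/1861)·sin 21.4° = 0.6445.
θ₂ = arcsin 0.6445 = 40.13° from the normal.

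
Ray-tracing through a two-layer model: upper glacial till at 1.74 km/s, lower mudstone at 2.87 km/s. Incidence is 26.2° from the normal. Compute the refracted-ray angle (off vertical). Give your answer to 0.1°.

Snell's law: sin θ₂ = (V₂/V₁)·sin θ₁ = (2.87/1.74)·sin 26.2° = 0.7282.
θ₂ = sin⁻¹(0.7282) = 46.74° (from vertical).

46.7°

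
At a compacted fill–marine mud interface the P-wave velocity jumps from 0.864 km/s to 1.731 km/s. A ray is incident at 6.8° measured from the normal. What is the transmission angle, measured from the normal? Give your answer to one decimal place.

13.7°

Snell's law: sin θ₂ = (V₂/V₁)·sin θ₁ = (1.731/0.864)·sin 6.8° = 0.2372.
θ₂ = sin⁻¹(0.2372) = 13.72° (from vertical).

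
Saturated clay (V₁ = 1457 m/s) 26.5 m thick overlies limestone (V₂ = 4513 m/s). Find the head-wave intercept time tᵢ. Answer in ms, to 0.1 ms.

34.4 ms

θ_c = arcsin(V₁/V₂) = arcsin(1457/4513) = 18.84°; cos θ_c = 0.9465.
tᵢ = 2h·cos θ_c / V₁ = 2·26.5·0.9465 / 1457 = 0.03443 s.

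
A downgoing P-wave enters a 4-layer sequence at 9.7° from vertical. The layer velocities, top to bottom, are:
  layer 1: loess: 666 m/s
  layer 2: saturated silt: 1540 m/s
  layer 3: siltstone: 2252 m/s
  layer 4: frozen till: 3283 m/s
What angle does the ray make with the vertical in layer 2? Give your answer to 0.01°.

Snell's law across each interface conserves sin θ / V, so sin θ_2 = V_2·sin θ₁/V₁.
sin θ_2 = 1540 × sin 9.7° / 666 = 0.3896.
θ_2 = 22.93° from the vertical.

22.93°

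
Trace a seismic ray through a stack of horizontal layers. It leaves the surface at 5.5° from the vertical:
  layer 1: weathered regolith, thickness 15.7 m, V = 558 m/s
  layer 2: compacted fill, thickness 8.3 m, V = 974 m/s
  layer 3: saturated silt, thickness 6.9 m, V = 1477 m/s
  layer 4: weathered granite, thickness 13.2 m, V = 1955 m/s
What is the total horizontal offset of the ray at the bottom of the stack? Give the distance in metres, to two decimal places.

Apply Snell's law at each interface; in layer i the horizontal offset is hᵢ·tan θᵢ.
Layer 1: θ = 5.50°; offset = 15.7·tan 5.50° = 1.5117 m.
Layer 2: sin θ = 974·sin 5.5°/558 = 0.1673, θ = 9.63°; offset = 8.3·tan 9.63° = 1.4084 m.
Layer 3: sin θ = 1477·sin 5.5°/558 = 0.2537, θ = 14.70°; offset = 6.9·tan 14.70° = 1.8097 m.
Layer 4: sin θ = 1955·sin 5.5°/558 = 0.3358, θ = 19.62°; offset = 13.2·tan 19.62° = 4.7059 m.
Summing the layer offsets gives 9.4358 m.

9.44 m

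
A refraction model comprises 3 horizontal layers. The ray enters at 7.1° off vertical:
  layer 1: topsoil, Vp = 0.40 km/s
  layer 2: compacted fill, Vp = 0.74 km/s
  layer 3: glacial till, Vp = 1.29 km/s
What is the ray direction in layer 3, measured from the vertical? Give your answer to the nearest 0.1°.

23.5°

Ray parameter p = sin 7.1° / 0.40 = 3.0900e-01 s/km.
sin θ_3 = p·V_3 = 3.0900e-01 × 1.29 = 0.3986.
θ_3 = arcsin 0.3986 = 23.49°.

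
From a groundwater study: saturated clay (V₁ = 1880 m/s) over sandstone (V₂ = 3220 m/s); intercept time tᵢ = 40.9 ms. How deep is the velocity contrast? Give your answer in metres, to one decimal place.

47.4 m

h = tᵢ·V₁·V₂ / (2·√(V₂²−V₁²)).
√(V₂²−V₁²) = √(3220² − 1880²) = 2614.2 m/s.
h = 0.0409 s × 1880 × 3220 / (2 × 2614.2) = 47.36 m.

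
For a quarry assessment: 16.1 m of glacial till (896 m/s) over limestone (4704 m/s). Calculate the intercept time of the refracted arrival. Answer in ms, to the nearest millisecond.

35 ms

tᵢ = 2h·√(V₂²−V₁²)/(V₁V₂).
√(V₂²−V₁²) = √(4704²−896²) = 4617.9 m/s.
tᵢ = 2·16.1·4617.9/(896·4704) = 0.03528 s.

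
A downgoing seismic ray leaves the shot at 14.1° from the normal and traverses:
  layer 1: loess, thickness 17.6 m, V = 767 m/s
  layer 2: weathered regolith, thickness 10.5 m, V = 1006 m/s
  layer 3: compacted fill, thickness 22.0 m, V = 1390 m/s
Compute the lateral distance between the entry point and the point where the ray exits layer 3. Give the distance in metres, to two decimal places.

18.79 m

Apply Snell's law at each interface; in layer i the horizontal offset is hᵢ·tan θᵢ.
Layer 1: θ = 14.10°; offset = 17.6·tan 14.10° = 4.4208 m.
Layer 2: sin θ = 1006·sin 14.1°/767 = 0.3195, θ = 18.63°; offset = 10.5·tan 18.63° = 3.5406 m.
Layer 3: sin θ = 1390·sin 14.1°/767 = 0.4415, θ = 26.20°; offset = 22.0·tan 26.20° = 10.8249 m.
Σ offsets = 18.7864 m.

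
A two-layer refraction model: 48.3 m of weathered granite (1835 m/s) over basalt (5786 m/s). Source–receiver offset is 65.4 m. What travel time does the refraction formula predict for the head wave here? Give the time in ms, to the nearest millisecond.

61 ms

θ_c = arcsin(V₁/V₂) = arcsin(1835/5786) = 18.49°, cos θ_c = 0.9484.
Intercept time tᵢ = 2h cos θ_c / V₁ = 2·48.3·0.9484/1835 = 0.04993 s.
t = x/V₂ + tᵢ = 65.4/5786 + 0.04993 = 0.06123 s.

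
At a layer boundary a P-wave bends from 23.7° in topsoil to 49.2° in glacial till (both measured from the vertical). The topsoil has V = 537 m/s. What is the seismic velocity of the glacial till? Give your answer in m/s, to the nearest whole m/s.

Snell's law: sin 23.7°/V₁ = sin 49.2°/V₂.
V₂ = V₁·sin 49.2°/sin 23.7° = 537 × 1.8833 = 1011.34 m/s.

1011 m/s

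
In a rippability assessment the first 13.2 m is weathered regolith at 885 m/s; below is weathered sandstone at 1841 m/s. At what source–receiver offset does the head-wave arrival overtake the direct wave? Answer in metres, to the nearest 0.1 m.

x_cross = 2h·√((V₂+V₁)/(V₂−V₁)).
(V₂+V₁)/(V₂−V₁) = (1841+885)/(1841−885) = 2.8515; √ = 1.6886.
x_cross = 2·13.2·1.6886 = 44.58 m.

44.6 m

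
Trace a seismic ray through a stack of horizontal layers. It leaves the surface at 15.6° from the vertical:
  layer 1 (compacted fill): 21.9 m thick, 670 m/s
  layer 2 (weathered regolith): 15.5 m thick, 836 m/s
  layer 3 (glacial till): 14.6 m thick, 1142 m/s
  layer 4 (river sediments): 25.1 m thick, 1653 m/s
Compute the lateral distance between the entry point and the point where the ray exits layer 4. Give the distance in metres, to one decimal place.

Apply Snell's law at each interface; in layer i the horizontal offset is hᵢ·tan θᵢ.
Layer 1: θ = 15.60°; offset = 21.9·tan 15.60° = 6.115 m.
Layer 2: sin θ = 836·sin 15.6°/670 = 0.3355, θ = 19.61°; offset = 15.5·tan 19.61° = 5.521 m.
Layer 3: sin θ = 1142·sin 15.6°/670 = 0.4584, θ = 27.28°; offset = 14.6·tan 27.28° = 7.530 m.
Layer 4: sin θ = 1653·sin 15.6°/670 = 0.6635, θ = 41.57°; offset = 25.1·tan 41.57° = 22.257 m.
Summing the layer offsets gives 41.423 m.

41.4 m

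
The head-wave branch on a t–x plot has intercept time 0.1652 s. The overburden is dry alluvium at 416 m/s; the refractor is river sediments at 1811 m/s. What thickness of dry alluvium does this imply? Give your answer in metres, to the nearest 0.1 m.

θ_c = arcsin(416/1811) = 13.28°; cos θ_c = 0.9733.
tᵢ = 2h cos θ_c/V₁ ⇒ h = tᵢ·V₁/(2 cos θ_c) = 0.1652·416/(2·0.9733) = 35.31 m.

35.3 m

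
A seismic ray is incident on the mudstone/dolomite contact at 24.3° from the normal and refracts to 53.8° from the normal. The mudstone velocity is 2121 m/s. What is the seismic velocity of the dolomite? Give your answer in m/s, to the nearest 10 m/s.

Snell's law: sin 24.3°/V₁ = sin 53.8°/V₂.
V₂ = V₁·sin 53.8°/sin 24.3° = 2121 × 1.9610 = 4159.18 m/s.

4160 m/s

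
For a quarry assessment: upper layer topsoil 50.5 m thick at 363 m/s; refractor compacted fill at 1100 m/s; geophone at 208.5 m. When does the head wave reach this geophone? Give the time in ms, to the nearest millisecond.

t = x/V₂ + 2h·√(V₂²−V₁²)/(V₁V₂).
√(V₂²−V₁²) = √(1100²−363²) = 1038.4 m/s; delay term = 2·50.5·1038.4/(363·1100) = 0.26265 s.
t = 208.5/1100 + 0.26265 = 0.45220 s.

452 ms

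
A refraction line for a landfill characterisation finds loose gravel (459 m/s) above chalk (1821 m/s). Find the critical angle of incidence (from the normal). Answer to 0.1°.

Critical incidence: sin θ_c = V₁/V₂ = 459/1821 = 0.2521.
θ_c = arcsin 0.2521 = 14.60°.

14.6°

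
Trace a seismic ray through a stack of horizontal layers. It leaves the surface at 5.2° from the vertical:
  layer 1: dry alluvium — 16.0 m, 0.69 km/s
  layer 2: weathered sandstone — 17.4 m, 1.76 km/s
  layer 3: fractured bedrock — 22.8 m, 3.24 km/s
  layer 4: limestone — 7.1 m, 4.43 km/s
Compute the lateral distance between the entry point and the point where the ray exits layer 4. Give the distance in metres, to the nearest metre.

21 m

Apply Snell's law at each interface; in layer i the horizontal offset is hᵢ·tan θᵢ.
Layer 1: θ = 5.20°; offset = 16.0·tan 5.20° = 1.456 m.
Layer 2: sin θ = 1.76·sin 5.2°/0.69 = 0.2312, θ = 13.37°; offset = 17.4·tan 13.37° = 4.135 m.
Layer 3: sin θ = 3.24·sin 5.2°/0.69 = 0.4256, θ = 25.19°; offset = 22.8·tan 25.19° = 10.723 m.
Layer 4: sin θ = 4.43·sin 5.2°/0.69 = 0.5819, θ = 35.58°; offset = 7.1·tan 35.58° = 5.080 m.
Σ offsets = 21.393 m.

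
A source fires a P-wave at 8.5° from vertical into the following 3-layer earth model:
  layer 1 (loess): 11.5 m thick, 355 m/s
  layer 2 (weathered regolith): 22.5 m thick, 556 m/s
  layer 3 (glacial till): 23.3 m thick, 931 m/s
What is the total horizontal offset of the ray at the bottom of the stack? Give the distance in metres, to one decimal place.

Apply Snell's law at each interface; in layer i the horizontal offset is hᵢ·tan θᵢ.
Layer 1: θ = 8.50°; offset = 11.5·tan 8.50° = 1.719 m.
Layer 2: sin θ = 556·sin 8.5°/355 = 0.2315, θ = 13.39°; offset = 22.5·tan 13.39° = 5.354 m.
Layer 3: sin θ = 931·sin 8.5°/355 = 0.3876, θ = 22.81°; offset = 23.3·tan 22.81° = 9.798 m.
Summing the layer offsets gives 16.871 m.

16.9 m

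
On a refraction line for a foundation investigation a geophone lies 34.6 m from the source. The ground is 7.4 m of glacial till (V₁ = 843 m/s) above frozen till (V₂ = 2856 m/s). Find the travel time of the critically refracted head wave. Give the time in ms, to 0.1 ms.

t = x/V₂ + 2h·√(V₂²−V₁²)/(V₁V₂).
√(V₂²−V₁²) = √(2856²−843²) = 2728.8 m/s; delay term = 2·7.4·2728.8/(843·2856) = 0.01677 s.
t = 34.6/2856 + 0.01677 = 0.02889 s.

28.9 ms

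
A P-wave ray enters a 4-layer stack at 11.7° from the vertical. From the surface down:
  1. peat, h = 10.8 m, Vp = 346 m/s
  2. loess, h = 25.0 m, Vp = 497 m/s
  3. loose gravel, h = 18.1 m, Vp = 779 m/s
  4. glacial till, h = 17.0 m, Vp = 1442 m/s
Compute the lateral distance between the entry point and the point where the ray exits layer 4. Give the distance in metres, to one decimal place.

p = sin θ₁/V₁ = sin 11.7°/346 = 5.8609e-04 s/m is conserved through the stack.
Layer 1: θ = 11.70°; offset = 10.8·tan 11.70° = 2.237 m.
Layer 2: sin θ = p·497 = 0.2913 → θ = 16.94°; offset = 25.0·tan 16.94° = 7.612 m.
Layer 3: sin θ = p·779 = 0.4566 → θ = 27.17°; offset = 18.1·tan 27.17° = 9.288 m.
Layer 4: sin θ = p·1442 = 0.8451 → θ = 57.69°; offset = 17.0·tan 57.69° = 26.878 m.
Total horizontal offset = 46.015 m.

46.0 m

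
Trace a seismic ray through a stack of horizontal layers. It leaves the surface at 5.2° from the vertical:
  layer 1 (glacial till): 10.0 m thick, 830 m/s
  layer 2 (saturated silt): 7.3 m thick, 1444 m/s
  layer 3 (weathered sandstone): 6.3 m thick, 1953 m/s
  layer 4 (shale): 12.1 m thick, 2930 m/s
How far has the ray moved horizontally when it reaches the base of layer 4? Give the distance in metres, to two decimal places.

Apply Snell's law at each interface; in layer i the horizontal offset is hᵢ·tan θᵢ.
Layer 1: θ = 5.20°; offset = 10.0·tan 5.20° = 0.9101 m.
Layer 2: sin θ = 1444·sin 5.2°/830 = 0.1577, θ = 9.07°; offset = 7.3·tan 9.07° = 1.1656 m.
Layer 3: sin θ = 1953·sin 5.2°/830 = 0.2133, θ = 12.31°; offset = 6.3·tan 12.31° = 1.3752 m.
Layer 4: sin θ = 2930·sin 5.2°/830 = 0.3199, θ = 18.66°; offset = 12.1·tan 18.66° = 4.0861 m.
Summing the layer offsets gives 7.5370 m.

7.54 m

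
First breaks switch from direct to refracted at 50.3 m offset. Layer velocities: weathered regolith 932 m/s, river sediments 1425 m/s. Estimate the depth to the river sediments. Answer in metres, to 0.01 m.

x_cross = 2h·√((V₂+V₁)/(V₂−V₁)) → h = x_cross / (2·√((V₂+V₁)/(V₂−V₁))).
√((V₂+V₁)/(V₂−V₁)) = √((1425+932)/(1425−932)) = 2.1865.
h = 50.3 / (2·2.1865) = 11.50 m.

11.50 m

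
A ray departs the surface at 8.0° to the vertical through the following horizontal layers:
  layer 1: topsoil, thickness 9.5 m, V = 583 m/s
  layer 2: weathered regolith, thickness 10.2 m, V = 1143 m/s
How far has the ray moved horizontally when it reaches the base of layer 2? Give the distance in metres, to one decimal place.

Apply Snell's law at each interface; in layer i the horizontal offset is hᵢ·tan θᵢ.
Layer 1: θ = 8.00°; offset = 9.5·tan 8.00° = 1.335 m.
Layer 2: sin θ = 1143·sin 8.0°/583 = 0.2729, θ = 15.83°; offset = 10.2·tan 15.83° = 2.893 m.
Σ offsets = 4.228 m.

4.2 m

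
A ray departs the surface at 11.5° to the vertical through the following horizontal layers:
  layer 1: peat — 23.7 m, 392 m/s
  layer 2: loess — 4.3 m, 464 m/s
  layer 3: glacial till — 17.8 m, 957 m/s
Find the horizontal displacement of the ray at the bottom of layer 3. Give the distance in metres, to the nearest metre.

Apply Snell's law at each interface; in layer i the horizontal offset is hᵢ·tan θᵢ.
Layer 1: θ = 11.50°; offset = 23.7·tan 11.50° = 4.822 m.
Layer 2: sin θ = 464·sin 11.5°/392 = 0.2360, θ = 13.65°; offset = 4.3·tan 13.65° = 1.044 m.
Layer 3: sin θ = 957·sin 11.5°/392 = 0.4867, θ = 29.13°; offset = 17.8·tan 29.13° = 9.918 m.
Summing the layer offsets gives 15.784 m.

16 m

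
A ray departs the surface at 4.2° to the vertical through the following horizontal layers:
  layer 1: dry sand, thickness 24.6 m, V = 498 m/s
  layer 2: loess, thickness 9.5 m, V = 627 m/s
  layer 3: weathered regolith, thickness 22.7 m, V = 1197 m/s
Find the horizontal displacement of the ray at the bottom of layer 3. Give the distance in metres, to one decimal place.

6.7 m

Apply Snell's law at each interface; in layer i the horizontal offset is hᵢ·tan θᵢ.
Layer 1: θ = 4.20°; offset = 24.6·tan 4.20° = 1.807 m.
Layer 2: sin θ = 627·sin 4.2°/498 = 0.0922, θ = 5.29°; offset = 9.5·tan 5.29° = 0.880 m.
Layer 3: sin θ = 1197·sin 4.2°/498 = 0.1760, θ = 10.14°; offset = 22.7·tan 10.14° = 4.059 m.
Summing the layer offsets gives 6.746 m.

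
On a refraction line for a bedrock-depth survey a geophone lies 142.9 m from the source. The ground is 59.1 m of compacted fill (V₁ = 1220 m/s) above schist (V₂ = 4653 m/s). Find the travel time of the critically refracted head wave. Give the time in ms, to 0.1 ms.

t = x/V₂ + 2h·√(V₂²−V₁²)/(V₁V₂).
√(V₂²−V₁²) = √(4653²−1220²) = 4490.2 m/s; delay term = 2·59.1·4490.2/(1220·4653) = 0.09350 s.
t = 142.9/4653 + 0.09350 = 0.12421 s.

124.2 ms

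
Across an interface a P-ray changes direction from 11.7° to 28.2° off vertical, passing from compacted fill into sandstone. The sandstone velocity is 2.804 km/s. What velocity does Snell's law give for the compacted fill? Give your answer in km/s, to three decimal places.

Snell's law: sin 11.7°/V₁ = sin 28.2°/V₂.
V₁ = V₂·sin 11.7°/sin 28.2° = 2.804 × 0.4291 = 1.203 km/s.

1.203 km/s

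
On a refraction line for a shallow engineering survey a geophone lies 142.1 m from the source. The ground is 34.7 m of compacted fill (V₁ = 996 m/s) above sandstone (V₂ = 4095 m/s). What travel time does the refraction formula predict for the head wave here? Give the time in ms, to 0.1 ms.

t = x/V₂ + 2h·√(V₂²−V₁²)/(V₁V₂).
√(V₂²−V₁²) = √(4095²−996²) = 3972.0 m/s; delay term = 2·34.7·3972.0/(996·4095) = 0.06759 s.
t = 142.1/4095 + 0.06759 = 0.10229 s.

102.3 ms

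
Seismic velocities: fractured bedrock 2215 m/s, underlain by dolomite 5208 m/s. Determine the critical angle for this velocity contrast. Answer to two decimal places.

25.17°

At critical incidence the refracted ray runs along the interface (θ₂ = 90°), so sin θ_c = V₁/V₂.
θ_c = arcsin(2215/5208) = arcsin 0.4253 = 25.17°.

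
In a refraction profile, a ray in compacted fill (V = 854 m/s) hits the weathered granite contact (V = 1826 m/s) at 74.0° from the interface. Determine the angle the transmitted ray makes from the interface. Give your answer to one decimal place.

53.9°

Angle from the normal: 90° − 74.0° = 16.0°.
sin θ₁/V₁ = sin θ₂/V₂ ⇒ sin θ₂ = 1826·sin 16.0°/854 = 1826·0.2756/854 = 0.5894.
θ₂ = arcsin 0.5894 = 36.11° from the normal.
From the interface: 90° − 36.11° = 53.89°.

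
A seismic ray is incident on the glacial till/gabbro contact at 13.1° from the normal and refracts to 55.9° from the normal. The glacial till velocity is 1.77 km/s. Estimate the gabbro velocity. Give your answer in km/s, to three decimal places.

Snell's law: sin 13.1°/V₁ = sin 55.9°/V₂.
V₂ = V₁·sin 55.9°/sin 13.1° = 1.77 × 3.6535 = 6.467 km/s.

6.467 km/s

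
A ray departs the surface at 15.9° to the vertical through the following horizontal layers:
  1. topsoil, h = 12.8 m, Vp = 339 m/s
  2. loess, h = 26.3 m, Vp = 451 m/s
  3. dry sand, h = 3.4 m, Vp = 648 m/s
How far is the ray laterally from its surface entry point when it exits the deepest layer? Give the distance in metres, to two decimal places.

p = sin θ₁/V₁ = sin 15.9°/339 = 8.0814e-04 s/m is conserved through the stack.
Layer 1: θ = 15.90°; offset = 12.8·tan 15.90° = 3.6462 m.
Layer 2: sin θ = p·451 = 0.3645 → θ = 21.38°; offset = 26.3·tan 21.38° = 10.2936 m.
Layer 3: sin θ = p·648 = 0.5237 → θ = 31.58°; offset = 3.4·tan 31.58° = 2.0900 m.
Summing the layer offsets gives 16.0298 m.

16.03 m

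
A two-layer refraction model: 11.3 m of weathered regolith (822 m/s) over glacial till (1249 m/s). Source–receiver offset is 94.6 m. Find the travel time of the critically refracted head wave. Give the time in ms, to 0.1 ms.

θ_c = arcsin(V₁/V₂) = arcsin(822/1249) = 41.16°, cos θ_c = 0.7529.
Intercept time tᵢ = 2h cos θ_c / V₁ = 2·11.3·0.7529/822 = 0.02070 s.
t = x/V₂ + tᵢ = 94.6/1249 + 0.02070 = 0.09644 s.

96.4 ms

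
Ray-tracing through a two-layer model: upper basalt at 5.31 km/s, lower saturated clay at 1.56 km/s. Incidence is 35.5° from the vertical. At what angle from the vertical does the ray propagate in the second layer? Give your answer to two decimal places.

9.82°

Snell's law: sin θ₂ = (V₂/V₁)·sin θ₁ = (1.56/5.31)·sin 35.5° = 0.1706.
θ₂ = sin⁻¹(0.1706) = 9.82° (from vertical).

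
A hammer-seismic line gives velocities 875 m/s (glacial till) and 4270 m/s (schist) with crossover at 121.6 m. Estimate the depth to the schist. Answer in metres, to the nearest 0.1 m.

49.4 m

x_cross = 2h·√((V₂+V₁)/(V₂−V₁)) → h = x_cross / (2·√((V₂+V₁)/(V₂−V₁))).
√((V₂+V₁)/(V₂−V₁)) = √((4270+875)/(4270−875)) = 1.2310.
h = 121.6 / (2·1.2310) = 49.39 m.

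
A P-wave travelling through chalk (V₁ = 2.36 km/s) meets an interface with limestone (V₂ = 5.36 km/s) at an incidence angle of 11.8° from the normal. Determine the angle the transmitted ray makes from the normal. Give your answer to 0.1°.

27.7°

Snell's law: sin θ₂ = (V₂/V₁)·sin θ₁ = (5.36/2.36)·sin 11.8° = 0.4644.
θ₂ = arcsin 0.4644 = 27.67° from the normal.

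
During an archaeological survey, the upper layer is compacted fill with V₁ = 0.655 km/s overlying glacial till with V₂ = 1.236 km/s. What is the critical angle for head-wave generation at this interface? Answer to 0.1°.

32.0°

At critical incidence the refracted ray runs along the interface (θ₂ = 90°), so sin θ_c = V₁/V₂.
θ_c = arcsin(0.655/1.236) = arcsin 0.5299 = 32.00°.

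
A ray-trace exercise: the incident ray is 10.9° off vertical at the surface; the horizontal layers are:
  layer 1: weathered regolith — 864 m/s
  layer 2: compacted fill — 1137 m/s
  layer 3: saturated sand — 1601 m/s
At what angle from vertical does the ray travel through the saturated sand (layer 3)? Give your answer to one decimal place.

20.5°

Snell's law across each interface conserves sin θ / V, so sin θ_3 = V_3·sin θ₁/V₁.
sin θ_3 = 1601 × sin 10.9° / 864 = 0.3504.
θ_3 = 20.51° from the vertical.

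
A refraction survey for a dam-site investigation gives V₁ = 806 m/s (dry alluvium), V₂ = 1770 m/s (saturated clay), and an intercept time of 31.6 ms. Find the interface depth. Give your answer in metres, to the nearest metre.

14 m

θ_c = arcsin(806/1770) = 27.09°; cos θ_c = 0.8903.
tᵢ = 2h cos θ_c/V₁ ⇒ h = tᵢ·V₁/(2 cos θ_c) = 0.0316·806/(2·0.8903) = 14.30 m.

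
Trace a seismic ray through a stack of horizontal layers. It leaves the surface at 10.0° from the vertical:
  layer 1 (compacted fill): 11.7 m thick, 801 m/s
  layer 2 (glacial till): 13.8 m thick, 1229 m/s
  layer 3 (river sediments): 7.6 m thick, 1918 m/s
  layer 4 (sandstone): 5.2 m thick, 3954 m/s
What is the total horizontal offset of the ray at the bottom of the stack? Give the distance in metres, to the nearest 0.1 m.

Apply Snell's law at each interface; in layer i the horizontal offset is hᵢ·tan θᵢ.
Layer 1: θ = 10.00°; offset = 11.7·tan 10.00° = 2.063 m.
Layer 2: sin θ = 1229·sin 10.0°/801 = 0.2664, θ = 15.45°; offset = 13.8·tan 15.45° = 3.815 m.
Layer 3: sin θ = 1918·sin 10.0°/801 = 0.4158, θ = 24.57°; offset = 7.6·tan 24.57° = 3.475 m.
Layer 4: sin θ = 3954·sin 10.0°/801 = 0.8572, θ = 59.00°; offset = 5.2·tan 59.00° = 8.655 m.
Summing the layer offsets gives 18.007 m.

18.0 m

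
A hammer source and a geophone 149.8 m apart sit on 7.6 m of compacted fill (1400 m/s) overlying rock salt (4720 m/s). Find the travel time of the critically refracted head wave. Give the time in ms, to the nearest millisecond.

42 ms

t = x/V₂ + 2h·√(V₂²−V₁²)/(V₁V₂).
√(V₂²−V₁²) = √(4720²−1400²) = 4507.6 m/s; delay term = 2·7.6·4507.6/(1400·4720) = 0.01037 s.
t = 149.8/4720 + 0.01037 = 0.04211 s.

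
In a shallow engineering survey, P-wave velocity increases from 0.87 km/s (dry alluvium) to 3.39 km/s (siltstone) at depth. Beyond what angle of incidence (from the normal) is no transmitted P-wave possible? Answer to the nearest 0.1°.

14.9°

At critical incidence the refracted ray runs along the interface (θ₂ = 90°), so sin θ_c = V₁/V₂.
θ_c = arcsin(0.87/3.39) = arcsin 0.2566 = 14.87°.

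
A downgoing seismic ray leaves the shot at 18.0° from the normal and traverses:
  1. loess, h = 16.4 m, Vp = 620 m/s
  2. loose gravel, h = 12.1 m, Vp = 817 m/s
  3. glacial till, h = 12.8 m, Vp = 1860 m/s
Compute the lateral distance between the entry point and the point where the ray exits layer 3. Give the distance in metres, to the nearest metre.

Apply Snell's law at each interface; in layer i the horizontal offset is hᵢ·tan θᵢ.
Layer 1: θ = 18.00°; offset = 16.4·tan 18.00° = 5.329 m.
Layer 2: sin θ = 817·sin 18.0°/620 = 0.4072, θ = 24.03°; offset = 12.1·tan 24.03° = 5.395 m.
Layer 3: sin θ = 1860·sin 18.0°/620 = 0.9271, θ = 67.98°; offset = 12.8·tan 67.98° = 31.649 m.
Total horizontal offset = 42.372 m.

42 m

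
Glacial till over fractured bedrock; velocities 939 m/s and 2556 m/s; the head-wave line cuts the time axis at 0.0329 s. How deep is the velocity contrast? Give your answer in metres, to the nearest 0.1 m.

16.6 m

θ_c = arcsin(939/2556) = 21.55°; cos θ_c = 0.9301.
tᵢ = 2h cos θ_c/V₁ ⇒ h = tᵢ·V₁/(2 cos θ_c) = 0.0329·939/(2·0.9301) = 16.61 m.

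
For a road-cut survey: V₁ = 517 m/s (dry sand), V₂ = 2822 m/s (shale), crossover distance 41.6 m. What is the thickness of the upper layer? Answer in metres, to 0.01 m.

h = (x_cross/2)·√((V₂−V₁)/(V₂+V₁)).
(V₂−V₁)/(V₂+V₁) = (2822−517)/(2822+517) = 0.6903; √ = 0.8309.
h = (41.6/2)·0.8309 = 17.28 m.

17.28 m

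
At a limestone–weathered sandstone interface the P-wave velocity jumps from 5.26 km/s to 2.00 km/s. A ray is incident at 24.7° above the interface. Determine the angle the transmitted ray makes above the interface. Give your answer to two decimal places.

69.79°

Convert to the normal: θ₁ = 90° − 24.7° = 65.3°.
sin θ₁/V₁ = sin θ₂/V₂ ⇒ sin θ₂ = 2.00·sin 65.3°/5.26 = 2.00·0.9085/5.26 = 0.3454.
θ₂ = sin⁻¹(0.3454) = 20.21° (from vertical).
From the interface: 90° − 20.21° = 69.79°.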